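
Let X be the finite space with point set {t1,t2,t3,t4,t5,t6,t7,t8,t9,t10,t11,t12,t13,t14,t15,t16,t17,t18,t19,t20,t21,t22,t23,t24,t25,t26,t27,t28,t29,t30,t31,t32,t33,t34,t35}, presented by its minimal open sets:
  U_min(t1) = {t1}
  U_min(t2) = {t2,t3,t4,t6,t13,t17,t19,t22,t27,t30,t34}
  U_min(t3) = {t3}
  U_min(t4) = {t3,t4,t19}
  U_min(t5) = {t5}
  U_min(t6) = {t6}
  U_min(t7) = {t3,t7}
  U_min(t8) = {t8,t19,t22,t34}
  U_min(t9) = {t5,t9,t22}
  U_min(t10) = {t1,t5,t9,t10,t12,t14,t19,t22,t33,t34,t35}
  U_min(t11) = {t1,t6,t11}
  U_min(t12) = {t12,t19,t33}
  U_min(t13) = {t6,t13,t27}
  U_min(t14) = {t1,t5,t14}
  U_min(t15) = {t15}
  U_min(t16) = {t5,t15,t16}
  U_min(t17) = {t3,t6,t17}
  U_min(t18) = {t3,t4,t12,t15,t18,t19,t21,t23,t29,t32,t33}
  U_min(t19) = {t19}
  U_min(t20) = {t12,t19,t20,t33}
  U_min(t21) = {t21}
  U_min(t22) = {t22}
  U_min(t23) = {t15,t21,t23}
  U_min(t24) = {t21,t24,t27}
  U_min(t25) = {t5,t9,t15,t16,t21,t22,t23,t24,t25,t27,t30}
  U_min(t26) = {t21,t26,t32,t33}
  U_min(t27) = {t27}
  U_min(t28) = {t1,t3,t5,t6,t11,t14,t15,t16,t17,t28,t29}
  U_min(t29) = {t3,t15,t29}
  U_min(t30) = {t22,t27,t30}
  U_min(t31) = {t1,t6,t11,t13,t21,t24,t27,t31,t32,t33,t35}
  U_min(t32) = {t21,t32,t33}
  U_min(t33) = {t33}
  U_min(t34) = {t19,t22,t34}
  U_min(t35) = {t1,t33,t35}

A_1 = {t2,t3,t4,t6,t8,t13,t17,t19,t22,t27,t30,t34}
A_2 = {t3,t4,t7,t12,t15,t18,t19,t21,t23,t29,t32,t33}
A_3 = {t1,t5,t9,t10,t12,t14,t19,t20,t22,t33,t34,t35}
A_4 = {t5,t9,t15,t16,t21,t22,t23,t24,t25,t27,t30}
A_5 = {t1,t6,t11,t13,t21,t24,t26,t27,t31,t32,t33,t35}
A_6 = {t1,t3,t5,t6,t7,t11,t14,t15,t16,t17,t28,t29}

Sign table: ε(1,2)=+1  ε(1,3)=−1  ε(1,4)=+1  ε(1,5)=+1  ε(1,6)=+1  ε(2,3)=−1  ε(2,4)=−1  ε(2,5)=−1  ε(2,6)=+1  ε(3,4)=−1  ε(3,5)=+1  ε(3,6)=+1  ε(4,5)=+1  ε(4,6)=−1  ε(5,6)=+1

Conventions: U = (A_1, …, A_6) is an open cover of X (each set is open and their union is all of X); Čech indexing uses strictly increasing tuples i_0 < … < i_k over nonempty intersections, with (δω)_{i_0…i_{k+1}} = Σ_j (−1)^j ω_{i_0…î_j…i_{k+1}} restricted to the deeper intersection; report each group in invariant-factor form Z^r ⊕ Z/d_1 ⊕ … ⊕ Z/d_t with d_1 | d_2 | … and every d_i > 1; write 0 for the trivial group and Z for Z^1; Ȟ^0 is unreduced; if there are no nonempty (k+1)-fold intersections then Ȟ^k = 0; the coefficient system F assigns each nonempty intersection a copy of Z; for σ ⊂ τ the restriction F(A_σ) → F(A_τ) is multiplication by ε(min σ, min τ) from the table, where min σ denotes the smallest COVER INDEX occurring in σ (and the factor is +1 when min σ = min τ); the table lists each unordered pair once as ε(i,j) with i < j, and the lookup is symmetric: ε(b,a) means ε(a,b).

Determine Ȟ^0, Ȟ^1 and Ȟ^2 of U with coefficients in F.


Ȟ^0 ≅ 0, Ȟ^1 ≅ Z/2, Ȟ^2 ≅ Z

nonempty overlaps:
  A12={t3,t4,t19} A13={t19,t22,t34} A14={t22,t27,t30} A15={t6,t13,t27} A16={t3,t6,t17} A23={t12,t19,t33} A24={t15,t21,t23} A25={t21,t32,t33} A26={t3,t7,t15,t29} A34={t5,t9,t22} A35={t1,t33,t35} A36={t1,t5,t14} A45={t21,t24,t27} A46={t5,t15,t16} A56={t1,t6,t11}
  A123={t19} A126={t3} A134={t22} A145={t27} A156={t6} A235={t33} A245={t21} A246={t15} A346={t5} A356={t1}
C dims 6,15,10; δ0: rk 6, SNF 1^5·2; δ1: rk 9, SNF 1^9
degree 0: 6−6−0 = 0 → Ȟ^0 ≅ 0
degree 1: 15−9−6 = 0 plus torsion [2] → Ȟ^1 ≅ Z/2
degree 2: 10−0−9 = 1 → Ȟ^2 ≅ Z


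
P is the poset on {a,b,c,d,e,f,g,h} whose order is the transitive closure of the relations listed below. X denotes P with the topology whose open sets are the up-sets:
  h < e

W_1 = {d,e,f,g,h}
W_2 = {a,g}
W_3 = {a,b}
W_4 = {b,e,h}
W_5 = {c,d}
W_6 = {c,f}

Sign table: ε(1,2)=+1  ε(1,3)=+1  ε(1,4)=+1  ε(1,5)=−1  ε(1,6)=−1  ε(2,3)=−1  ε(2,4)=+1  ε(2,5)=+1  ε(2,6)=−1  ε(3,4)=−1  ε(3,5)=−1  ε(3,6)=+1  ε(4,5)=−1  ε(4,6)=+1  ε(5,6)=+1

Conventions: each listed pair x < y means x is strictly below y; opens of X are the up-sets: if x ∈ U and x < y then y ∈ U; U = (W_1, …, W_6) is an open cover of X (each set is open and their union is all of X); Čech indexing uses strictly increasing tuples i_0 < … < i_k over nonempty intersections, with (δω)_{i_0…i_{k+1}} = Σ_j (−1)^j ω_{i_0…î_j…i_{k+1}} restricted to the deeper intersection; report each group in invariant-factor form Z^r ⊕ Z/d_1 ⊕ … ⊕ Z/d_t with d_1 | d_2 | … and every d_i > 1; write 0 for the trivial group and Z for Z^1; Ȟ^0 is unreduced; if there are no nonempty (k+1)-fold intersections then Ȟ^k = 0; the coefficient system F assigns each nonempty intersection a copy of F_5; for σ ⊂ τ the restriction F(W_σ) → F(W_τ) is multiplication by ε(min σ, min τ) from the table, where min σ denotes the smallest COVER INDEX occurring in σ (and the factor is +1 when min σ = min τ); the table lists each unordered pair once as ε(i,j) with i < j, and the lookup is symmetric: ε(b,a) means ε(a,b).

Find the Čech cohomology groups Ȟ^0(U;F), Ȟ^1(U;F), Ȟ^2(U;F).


Ȟ^0 = Z/5,  Ȟ^1 = Z/5 ⊕ Z/5,  Ȟ^2 = 0

intersection data:
  W12={g} W14={e,h} W15={d} W16={f} W23={a} W34={b} W56={c}
C dims 6,7; δ0: rk_F5 5
Ȟ^0 = (6 − 5) − 0 = 1, so Ȟ^0 ≅ Z/5
Ȟ^1 = (7 − 0) − 5 = 2, so Ȟ^1 ≅ Z/5 ⊕ Z/5
Ȟ^2 = (0 − 0) − 0 = 0, so Ȟ^2 ≅ 0


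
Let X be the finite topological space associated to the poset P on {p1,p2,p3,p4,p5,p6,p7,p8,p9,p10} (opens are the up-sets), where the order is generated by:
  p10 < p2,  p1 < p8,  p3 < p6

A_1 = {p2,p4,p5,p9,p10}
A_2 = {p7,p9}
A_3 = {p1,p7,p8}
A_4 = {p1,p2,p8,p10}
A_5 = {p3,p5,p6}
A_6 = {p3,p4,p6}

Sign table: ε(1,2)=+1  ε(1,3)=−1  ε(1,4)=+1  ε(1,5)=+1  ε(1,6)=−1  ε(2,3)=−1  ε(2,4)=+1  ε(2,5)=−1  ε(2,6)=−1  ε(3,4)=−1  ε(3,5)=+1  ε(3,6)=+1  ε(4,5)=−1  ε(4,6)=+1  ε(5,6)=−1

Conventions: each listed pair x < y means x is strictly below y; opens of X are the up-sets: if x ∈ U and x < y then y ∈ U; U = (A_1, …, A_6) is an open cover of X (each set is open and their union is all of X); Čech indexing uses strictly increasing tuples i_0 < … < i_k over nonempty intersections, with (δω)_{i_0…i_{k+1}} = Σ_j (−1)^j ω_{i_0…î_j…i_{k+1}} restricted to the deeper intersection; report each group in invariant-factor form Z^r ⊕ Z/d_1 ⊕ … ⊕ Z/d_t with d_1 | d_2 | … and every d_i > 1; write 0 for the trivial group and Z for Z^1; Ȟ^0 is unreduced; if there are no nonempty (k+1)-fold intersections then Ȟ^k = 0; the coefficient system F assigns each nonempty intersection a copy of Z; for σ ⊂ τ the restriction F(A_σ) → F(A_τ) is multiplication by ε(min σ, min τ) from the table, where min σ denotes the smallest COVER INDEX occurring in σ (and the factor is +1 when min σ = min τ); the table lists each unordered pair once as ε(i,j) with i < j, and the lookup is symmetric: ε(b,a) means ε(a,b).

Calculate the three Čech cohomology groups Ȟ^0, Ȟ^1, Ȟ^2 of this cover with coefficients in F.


Ȟ^0 ≅ Z, Ȟ^1 ≅ Z^2, Ȟ^2 ≅ 0

cover nerve:
  A12={p9} A14={p2,p10} A15={p5} A16={p4} A23={p7} A34={p1,p8} A56={p3,p6}
C dims 6,7; δ0: rk 5, SNF 1^5
Ȟ^0: (6−5)−0=1 ⇒ Z
Ȟ^1: (7−0)−5=2 ⇒ Z^2
Ȟ^2: (0−0)−0=0 ⇒ 0


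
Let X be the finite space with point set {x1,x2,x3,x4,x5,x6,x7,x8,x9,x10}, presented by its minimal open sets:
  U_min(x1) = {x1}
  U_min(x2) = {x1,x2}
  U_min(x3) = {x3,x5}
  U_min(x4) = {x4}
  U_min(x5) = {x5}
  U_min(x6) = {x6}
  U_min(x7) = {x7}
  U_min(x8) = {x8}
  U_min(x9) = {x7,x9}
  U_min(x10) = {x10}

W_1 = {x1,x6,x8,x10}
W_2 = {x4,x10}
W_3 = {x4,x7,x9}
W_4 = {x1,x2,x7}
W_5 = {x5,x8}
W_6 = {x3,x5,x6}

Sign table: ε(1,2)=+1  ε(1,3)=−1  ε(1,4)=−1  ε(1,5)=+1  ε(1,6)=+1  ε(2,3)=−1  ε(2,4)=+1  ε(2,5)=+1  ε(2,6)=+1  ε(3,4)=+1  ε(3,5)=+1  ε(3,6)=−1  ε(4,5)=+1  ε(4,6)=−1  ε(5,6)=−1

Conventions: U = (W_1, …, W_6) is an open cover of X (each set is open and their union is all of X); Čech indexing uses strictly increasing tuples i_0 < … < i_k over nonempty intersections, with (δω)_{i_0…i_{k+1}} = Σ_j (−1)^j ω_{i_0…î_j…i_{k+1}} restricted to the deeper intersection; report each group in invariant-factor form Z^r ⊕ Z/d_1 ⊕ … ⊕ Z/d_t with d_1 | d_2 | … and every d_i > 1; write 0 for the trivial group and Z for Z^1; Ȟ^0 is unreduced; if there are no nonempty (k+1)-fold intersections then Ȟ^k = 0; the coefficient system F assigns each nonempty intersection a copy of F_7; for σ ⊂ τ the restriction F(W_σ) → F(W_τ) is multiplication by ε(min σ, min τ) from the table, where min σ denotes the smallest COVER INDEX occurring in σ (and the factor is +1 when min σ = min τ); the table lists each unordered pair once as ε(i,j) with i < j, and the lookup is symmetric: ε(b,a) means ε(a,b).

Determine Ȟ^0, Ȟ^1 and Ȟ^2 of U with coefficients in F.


nerve of the cover:
  W12={x10} W14={x1} W15={x8} W16={x6} W23={x4} W34={x7} W56={x5}
C dims 6,7; δ0: rk_F7 6
Ȟ^0 = (6 − 6) − 0 = 0, so Ȟ^0 ≅ 0
Ȟ^1 = (7 − 0) − 6 = 1, so Ȟ^1 ≅ Z/7
Ȟ^2 = (0 − 0) − 0 = 0, so Ȟ^2 ≅ 0

Ȟ^0(U;F) ≅ 0, Ȟ^1(U;F) ≅ Z/7 and Ȟ^2(U;F) ≅ 0


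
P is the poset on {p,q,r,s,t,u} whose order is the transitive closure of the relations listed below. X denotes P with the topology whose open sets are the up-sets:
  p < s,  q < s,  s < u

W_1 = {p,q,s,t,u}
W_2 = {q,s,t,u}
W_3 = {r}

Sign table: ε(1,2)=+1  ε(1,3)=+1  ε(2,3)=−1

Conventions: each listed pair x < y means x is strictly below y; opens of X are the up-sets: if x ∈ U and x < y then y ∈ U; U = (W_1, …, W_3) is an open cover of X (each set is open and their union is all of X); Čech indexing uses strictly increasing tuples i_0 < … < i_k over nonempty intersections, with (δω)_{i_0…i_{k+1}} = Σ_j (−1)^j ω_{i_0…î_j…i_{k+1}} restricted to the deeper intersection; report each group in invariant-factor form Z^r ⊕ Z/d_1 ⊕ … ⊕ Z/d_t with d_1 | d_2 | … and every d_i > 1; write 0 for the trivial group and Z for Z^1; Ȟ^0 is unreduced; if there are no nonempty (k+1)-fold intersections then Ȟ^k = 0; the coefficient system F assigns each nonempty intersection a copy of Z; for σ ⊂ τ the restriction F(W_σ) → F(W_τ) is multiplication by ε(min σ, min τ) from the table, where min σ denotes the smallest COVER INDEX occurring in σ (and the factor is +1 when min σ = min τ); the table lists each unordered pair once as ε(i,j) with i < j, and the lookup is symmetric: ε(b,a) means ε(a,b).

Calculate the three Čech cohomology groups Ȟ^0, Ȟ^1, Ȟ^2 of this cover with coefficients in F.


Ȟ^0 ≅ Z^2, Ȟ^1 ≅ 0, Ȟ^2 ≅ 0

nerve of the cover:
  W12={q,s,t,u}
C dims 3,1; δ0: rk 1, SNF 1^1
Ȟ^0 = (3 − 1) − 0 = 2, so Ȟ^0 ≅ Z^2
Ȟ^1 = (1 − 0) − 1 = 0, so Ȟ^1 ≅ 0
Ȟ^2 = (0 − 0) − 0 = 0, so Ȟ^2 ≅ 0


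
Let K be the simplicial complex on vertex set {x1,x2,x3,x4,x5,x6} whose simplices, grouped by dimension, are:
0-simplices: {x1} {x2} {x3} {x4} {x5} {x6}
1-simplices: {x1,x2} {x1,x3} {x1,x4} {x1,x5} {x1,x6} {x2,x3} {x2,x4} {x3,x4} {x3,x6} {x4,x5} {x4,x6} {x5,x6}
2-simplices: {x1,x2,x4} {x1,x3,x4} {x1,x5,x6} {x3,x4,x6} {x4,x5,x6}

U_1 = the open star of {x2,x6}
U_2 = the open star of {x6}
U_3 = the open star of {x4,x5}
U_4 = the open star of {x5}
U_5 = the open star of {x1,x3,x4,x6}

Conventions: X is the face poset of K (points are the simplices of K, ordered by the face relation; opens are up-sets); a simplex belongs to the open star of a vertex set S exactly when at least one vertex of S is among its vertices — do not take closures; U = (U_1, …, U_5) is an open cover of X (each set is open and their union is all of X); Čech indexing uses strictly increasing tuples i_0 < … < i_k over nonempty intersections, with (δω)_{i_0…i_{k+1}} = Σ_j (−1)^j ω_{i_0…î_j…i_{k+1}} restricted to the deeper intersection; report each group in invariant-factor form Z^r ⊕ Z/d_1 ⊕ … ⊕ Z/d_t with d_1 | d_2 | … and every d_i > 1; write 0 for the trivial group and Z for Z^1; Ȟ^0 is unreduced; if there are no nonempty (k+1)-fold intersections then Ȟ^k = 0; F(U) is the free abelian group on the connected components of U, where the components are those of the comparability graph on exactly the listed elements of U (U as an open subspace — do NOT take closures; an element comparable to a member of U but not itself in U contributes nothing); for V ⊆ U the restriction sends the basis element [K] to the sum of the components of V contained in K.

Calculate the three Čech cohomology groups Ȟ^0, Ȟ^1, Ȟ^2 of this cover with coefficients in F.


cover nerve:
  U1={{x2},{x6},{x1,x2},{x1,x6},{x2,x3},{x2,x4},{x3,x6},{x4,x6},{x5,x6},{x1,x2,x4},{x1,x5,x6},{x3,x4,x6},{x4,x5,x6}} U2={{x6},{x1,x6},{x3,x6},{x4,x6},{x5,x6},{x1,x5,x6},{x3,x4,x6},{x4,x5,x6}} U3={{x4},{x5},{x1,x4},{x1,x5},{x2,x4},{x3,x4},{x4,x5},{x4,x6},{x5,x6},{x1,x2,x4},{x1,x3,x4},{x1,x5,x6},{x3,x4,x6},{x4,x5,x6}} U4={{x5},{x1,x5},{x4,x5},{x5,x6},{x1,x5,x6},{x4,x5,x6}} U5={{x1},{x3},{x4},{x6},{x1,x2},{x1,x3},{x1,x4},{x1,x5},{x1,x6},{x2,x3},{x2,x4},{x3,x4},{x3,x6},{x4,x5},{x4,x6},{x5,x6},{x1,x2,x4},{x1,x3,x4},{x1,x5,x6},{x3,x4,x6},{x4,x5,x6}}
  U12={{x6},{x1,x6},{x3,x6},{x4,x6},{x5,x6},{x1,x5,x6},{x3,x4,x6},{x4,x5,x6}} U13={{x2,x4},{x4,x6},{x5,x6},{x1,x2,x4},{x1,x5,x6},{x3,x4,x6},{x4,x5,x6}} U14={{x5,x6},{x1,x5,x6},{x4,x5,x6}} U15={{x6},{x1,x2},{x1,x6},{x2,x3},{x2,x4},{x3,x6},{x4,x6},{x5,x6},{x1,x2,x4},{x1,x5,x6},{x3,x4,x6},{x4,x5,x6}} U23={{x4,x6},{x5,x6},{x1,x5,x6},{x3,x4,x6},{x4,x5,x6}} U24={{x5,x6},{x1,x5,x6},{x4,x5,x6}} U25={{x6},{x1,x6},{x3,x6},{x4,x6},{x5,x6},{x1,x5,x6},{x3,x4,x6},{x4,x5,x6}} U34={{x5},{x1,x5},{x4,x5},{x5,x6},{x1,x5,x6},{x4,x5,x6}} U35={{x4},{x1,x4},{x1,x5},{x2,x4},{x3,x4},{x4,x5},{x4,x6},{x5,x6},{x1,x2,x4},{x1,x3,x4},{x1,x5,x6},{x3,x4,x6},{x4,x5,x6}} U45={{x1,x5},{x4,x5},{x5,x6},{x1,x5,x6},{x4,x5,x6}}
  U123={{x4,x6},{x5,x6},{x1,x5,x6},{x3,x4,x6},{x4,x5,x6}} U124={{x5,x6},{x1,x5,x6},{x4,x5,x6}} U125={{x6},{x1,x6},{x3,x6},{x4,x6},{x5,x6},{x1,x5,x6},{x3,x4,x6},{x4,x5,x6}} U134={{x5,x6},{x1,x5,x6},{x4,x5,x6}} U135={{x2,x4},{x4,x6},{x5,x6},{x1,x2,x4},{x1,x5,x6},{x3,x4,x6},{x4,x5,x6}} U145={{x5,x6},{x1,x5,x6},{x4,x5,x6}} U234={{x5,x6},{x1,x5,x6},{x4,x5,x6}} U235={{x4,x6},{x5,x6},{x1,x5,x6},{x3,x4,x6},{x4,x5,x6}} U245={{x5,x6},{x1,x5,x6},{x4,x5,x6}} U345={{x1,x5},{x4,x5},{x5,x6},{x1,x5,x6},{x4,x5,x6}}
  U1234={{x5,x6},{x1,x5,x6},{x4,x5,x6}} U1235={{x4,x6},{x5,x6},{x1,x5,x6},{x3,x4,x6},{x4,x5,x6}} U1245={{x5,x6},{x1,x5,x6},{x4,x5,x6}} U1345={{x5,x6},{x1,x5,x6},{x4,x5,x6}} U2345={{x5,x6},{x1,x5,x6},{x4,x5,x6}}
  U12345={{x5,x6},{x1,x5,x6},{x4,x5,x6}}
components per intersection:
  U1: {{x2},{x1,x2},{x2,x3},{x2,x4},{x1,x2,x4}} {{x6},{x1,x6},{x3,x6},{x4,x6},{x5,x6},{x1,x5,x6},{x3,x4,x6},{x4,x5,x6}}
  U2: {{x6},{x1,x6},{x3,x6},{x4,x6},{x5,x6},{x1,x5,x6},{x3,x4,x6},{x4,x5,x6}}
  U3: {{x4},{x5},{x1,x4},{x1,x5},{x2,x4},{x3,x4},{x4,x5},{x4,x6},{x5,x6},{x1,x2,x4},{x1,x3,x4},{x1,x5,x6},{x3,x4,x6},{x4,x5,x6}}
  U4: {{x5},{x1,x5},{x4,x5},{x5,x6},{x1,x5,x6},{x4,x5,x6}}
  U5: {{x1},{x3},{x4},{x6},{x1,x2},{x1,x3},{x1,x4},{x1,x5},{x1,x6},{x2,x3},{x2,x4},{x3,x4},{x3,x6},{x4,x5},{x4,x6},{x5,x6},{x1,x2,x4},{x1,x3,x4},{x1,x5,x6},{x3,x4,x6},{x4,x5,x6}}
  U12: {{x6},{x1,x6},{x3,x6},{x4,x6},{x5,x6},{x1,x5,x6},{x3,x4,x6},{x4,x5,x6}}
  U13: {{x2,x4},{x1,x2,x4}} {{x4,x6},{x5,x6},{x1,x5,x6},{x3,x4,x6},{x4,x5,x6}}
  U14: {{x5,x6},{x1,x5,x6},{x4,x5,x6}}
  U15: {{x6},{x1,x6},{x3,x6},{x4,x6},{x5,x6},{x1,x5,x6},{x3,x4,x6},{x4,x5,x6}} {{x1,x2},{x2,x4},{x1,x2,x4}} {{x2,x3}}
  U23: {{x4,x6},{x5,x6},{x1,x5,x6},{x3,x4,x6},{x4,x5,x6}}
  U24: {{x5,x6},{x1,x5,x6},{x4,x5,x6}}
  U25: {{x6},{x1,x6},{x3,x6},{x4,x6},{x5,x6},{x1,x5,x6},{x3,x4,x6},{x4,x5,x6}}
  U34: {{x5},{x1,x5},{x4,x5},{x5,x6},{x1,x5,x6},{x4,x5,x6}}
  U35: {{x4},{x1,x4},{x1,x5},{x2,x4},{x3,x4},{x4,x5},{x4,x6},{x5,x6},{x1,x2,x4},{x1,x3,x4},{x1,x5,x6},{x3,x4,x6},{x4,x5,x6}}
  U45: {{x1,x5},{x4,x5},{x5,x6},{x1,x5,x6},{x4,x5,x6}}
  U123: {{x4,x6},{x5,x6},{x1,x5,x6},{x3,x4,x6},{x4,x5,x6}}
  U124: {{x5,x6},{x1,x5,x6},{x4,x5,x6}}
  U125: {{x6},{x1,x6},{x3,x6},{x4,x6},{x5,x6},{x1,x5,x6},{x3,x4,x6},{x4,x5,x6}}
  U134: {{x5,x6},{x1,x5,x6},{x4,x5,x6}}
  U135: {{x2,x4},{x1,x2,x4}} {{x4,x6},{x5,x6},{x1,x5,x6},{x3,x4,x6},{x4,x5,x6}}
  U145: {{x5,x6},{x1,x5,x6},{x4,x5,x6}}
  U234: {{x5,x6},{x1,x5,x6},{x4,x5,x6}}
  U235: {{x4,x6},{x5,x6},{x1,x5,x6},{x3,x4,x6},{x4,x5,x6}}
  U245: {{x5,x6},{x1,x5,x6},{x4,x5,x6}}
  U345: {{x1,x5},{x4,x5},{x5,x6},{x1,x5,x6},{x4,x5,x6}}
  U1234: {{x5,x6},{x1,x5,x6},{x4,x5,x6}}
  U1235: {{x4,x6},{x5,x6},{x1,x5,x6},{x3,x4,x6},{x4,x5,x6}}
  U1245: {{x5,x6},{x1,x5,x6},{x4,x5,x6}}
  U1345: {{x5,x6},{x1,x5,x6},{x4,x5,x6}}
  U2345: {{x5,x6},{x1,x5,x6},{x4,x5,x6}}
  U12345: {{x5,x6},{x1,x5,x6},{x4,x5,x6}}
C dims 6,13,11,5; δ0: rk 5, SNF 1^5; δ1: rk 7, SNF 1^7; δ2: rk 4, SNF 1^4
Ȟ^0: (6−5)−0=1 ⇒ Z
Ȟ^1: (13−7)−5=1 ⇒ Z
Ȟ^2: (11−4)−7=0 ⇒ 0

Ȟ^0 = Z,  Ȟ^1 = Z,  Ȟ^2 = 0


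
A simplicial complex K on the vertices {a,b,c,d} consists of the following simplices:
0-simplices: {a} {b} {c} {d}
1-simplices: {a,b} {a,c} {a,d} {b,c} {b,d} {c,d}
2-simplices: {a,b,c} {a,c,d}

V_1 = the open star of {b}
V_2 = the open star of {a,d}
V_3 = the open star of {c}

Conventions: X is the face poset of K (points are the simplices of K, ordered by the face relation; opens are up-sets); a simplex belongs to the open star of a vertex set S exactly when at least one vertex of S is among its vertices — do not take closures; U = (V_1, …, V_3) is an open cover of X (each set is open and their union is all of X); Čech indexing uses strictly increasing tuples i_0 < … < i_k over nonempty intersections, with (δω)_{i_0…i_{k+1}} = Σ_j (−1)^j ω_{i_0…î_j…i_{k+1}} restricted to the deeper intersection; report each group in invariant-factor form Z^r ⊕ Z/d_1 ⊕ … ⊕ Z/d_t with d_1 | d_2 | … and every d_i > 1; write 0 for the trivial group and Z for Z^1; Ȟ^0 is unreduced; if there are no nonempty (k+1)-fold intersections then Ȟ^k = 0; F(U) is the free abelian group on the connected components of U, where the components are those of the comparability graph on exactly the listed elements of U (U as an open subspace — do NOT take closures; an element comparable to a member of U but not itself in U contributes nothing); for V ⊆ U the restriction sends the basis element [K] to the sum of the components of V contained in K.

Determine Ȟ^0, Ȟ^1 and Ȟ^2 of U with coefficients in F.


nerve of the cover:
  V1={{b},{a,b},{b,c},{b,d},{a,b,c}} V2={{a},{d},{a,b},{a,c},{a,d},{b,d},{c,d},{a,b,c},{a,c,d}} V3={{c},{a,c},{b,c},{c,d},{a,b,c},{a,c,d}}
  V12={{a,b},{b,d},{a,b,c}} V13={{b,c},{a,b,c}} V23={{a,c},{c,d},{a,b,c},{a,c,d}}
  V123={{a,b,c}}
components per intersection:
  V1: {{b},{a,b},{b,c},{b,d},{a,b,c}}
  V2: {{a},{d},{a,b},{a,c},{a,d},{b,d},{c,d},{a,b,c},{a,c,d}}
  V3: {{c},{a,c},{b,c},{c,d},{a,b,c},{a,c,d}}
  V12: {{a,b},{a,b,c}} {{b,d}}
  V13: {{b,c},{a,b,c}}
  V23: {{a,c},{c,d},{a,b,c},{a,c,d}}
  V123: {{a,b,c}}
C dims 3,4,1; δ0: rk 2, SNF 1^2; δ1: rk 1, SNF 1^1
Ȟ^0 = (3 − 2) − 0 = 1, so Ȟ^0 ≅ Z
Ȟ^1 = (4 − 1) − 2 = 1, so Ȟ^1 ≅ Z
Ȟ^2 = (1 − 0) − 1 = 0, so Ȟ^2 ≅ 0

Ȟ^0 = Z,  Ȟ^1 = Z,  Ȟ^2 = 0


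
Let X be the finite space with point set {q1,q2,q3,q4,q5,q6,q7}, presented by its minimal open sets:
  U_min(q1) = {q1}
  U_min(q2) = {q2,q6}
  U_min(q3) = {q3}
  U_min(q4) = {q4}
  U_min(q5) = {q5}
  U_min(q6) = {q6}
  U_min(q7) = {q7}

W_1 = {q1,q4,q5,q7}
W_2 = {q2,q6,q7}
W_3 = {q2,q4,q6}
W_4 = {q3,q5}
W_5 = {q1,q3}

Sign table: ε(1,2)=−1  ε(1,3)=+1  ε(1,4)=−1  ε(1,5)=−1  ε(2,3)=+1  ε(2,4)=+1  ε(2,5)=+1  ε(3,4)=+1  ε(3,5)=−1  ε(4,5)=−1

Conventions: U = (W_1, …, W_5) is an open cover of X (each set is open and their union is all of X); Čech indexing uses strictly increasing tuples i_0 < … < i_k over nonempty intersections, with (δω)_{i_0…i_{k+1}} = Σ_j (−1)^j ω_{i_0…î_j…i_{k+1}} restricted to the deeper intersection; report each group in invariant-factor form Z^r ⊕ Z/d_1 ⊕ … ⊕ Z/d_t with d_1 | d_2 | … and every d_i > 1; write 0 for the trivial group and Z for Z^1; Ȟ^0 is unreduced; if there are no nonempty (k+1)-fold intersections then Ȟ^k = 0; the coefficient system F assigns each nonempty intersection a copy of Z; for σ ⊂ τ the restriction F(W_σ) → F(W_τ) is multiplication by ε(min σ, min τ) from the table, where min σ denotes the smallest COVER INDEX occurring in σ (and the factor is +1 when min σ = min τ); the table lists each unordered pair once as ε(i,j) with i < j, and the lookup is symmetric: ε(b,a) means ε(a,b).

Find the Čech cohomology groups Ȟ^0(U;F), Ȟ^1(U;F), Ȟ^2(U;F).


cover nerve:
  W12={q7} W13={q4} W14={q5} W15={q1} W23={q2,q6} W45={q3}
C dims 5,6; δ0: rk 5, SNF 1^4·2
Ȟ^0: (5−5)−0=0 ⇒ 0
Ȟ^1: (6−0)−5=1 plus torsion [2] ⇒ Z ⊕ Z/2
Ȟ^2: (0−0)−0=0 ⇒ 0

Ȟ^0(U;F) ≅ 0, Ȟ^1(U;F) ≅ Z ⊕ Z/2, Ȟ^2(U;F) ≅ 0


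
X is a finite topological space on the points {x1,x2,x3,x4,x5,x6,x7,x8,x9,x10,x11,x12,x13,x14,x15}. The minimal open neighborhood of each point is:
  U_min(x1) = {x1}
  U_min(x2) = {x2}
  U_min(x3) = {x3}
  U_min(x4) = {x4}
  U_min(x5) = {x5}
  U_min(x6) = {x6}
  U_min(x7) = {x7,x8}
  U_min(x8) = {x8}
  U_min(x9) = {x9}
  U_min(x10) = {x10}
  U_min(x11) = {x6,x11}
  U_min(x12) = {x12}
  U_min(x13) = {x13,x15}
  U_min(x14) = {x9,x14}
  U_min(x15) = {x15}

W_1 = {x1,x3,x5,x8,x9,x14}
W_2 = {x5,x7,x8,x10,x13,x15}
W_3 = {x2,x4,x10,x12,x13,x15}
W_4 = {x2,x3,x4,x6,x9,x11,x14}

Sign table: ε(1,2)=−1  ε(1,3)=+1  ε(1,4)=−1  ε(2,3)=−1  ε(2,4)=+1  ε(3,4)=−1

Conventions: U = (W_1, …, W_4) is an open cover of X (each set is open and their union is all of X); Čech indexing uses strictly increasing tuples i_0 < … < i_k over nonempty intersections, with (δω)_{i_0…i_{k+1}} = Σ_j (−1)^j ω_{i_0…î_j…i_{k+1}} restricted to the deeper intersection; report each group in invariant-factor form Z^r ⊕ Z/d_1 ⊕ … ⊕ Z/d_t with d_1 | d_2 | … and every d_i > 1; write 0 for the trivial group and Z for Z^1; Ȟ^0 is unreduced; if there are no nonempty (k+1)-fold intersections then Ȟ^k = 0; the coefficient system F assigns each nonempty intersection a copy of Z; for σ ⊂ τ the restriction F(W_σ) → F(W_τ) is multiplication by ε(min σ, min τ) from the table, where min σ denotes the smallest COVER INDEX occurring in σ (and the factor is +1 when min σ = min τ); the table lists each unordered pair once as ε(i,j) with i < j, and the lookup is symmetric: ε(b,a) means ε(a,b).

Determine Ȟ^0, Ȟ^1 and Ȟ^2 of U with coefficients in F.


Ȟ^0 = Z, Ȟ^1 = Z, Ȟ^2 = 0

intersection data:
  W12={x5,x8} W14={x3,x9,x14} W23={x10,x13,x15} W34={x2,x4}
C dims 4,4; δ0: rk 3, SNF 1^3
Ȟ^0 = (4 − 3) − 0 = 1, so Ȟ^0 ≅ Z
Ȟ^1 = (4 − 0) − 3 = 1, so Ȟ^1 ≅ Z
Ȟ^2 = (0 − 0) − 0 = 0, so Ȟ^2 ≅ 0


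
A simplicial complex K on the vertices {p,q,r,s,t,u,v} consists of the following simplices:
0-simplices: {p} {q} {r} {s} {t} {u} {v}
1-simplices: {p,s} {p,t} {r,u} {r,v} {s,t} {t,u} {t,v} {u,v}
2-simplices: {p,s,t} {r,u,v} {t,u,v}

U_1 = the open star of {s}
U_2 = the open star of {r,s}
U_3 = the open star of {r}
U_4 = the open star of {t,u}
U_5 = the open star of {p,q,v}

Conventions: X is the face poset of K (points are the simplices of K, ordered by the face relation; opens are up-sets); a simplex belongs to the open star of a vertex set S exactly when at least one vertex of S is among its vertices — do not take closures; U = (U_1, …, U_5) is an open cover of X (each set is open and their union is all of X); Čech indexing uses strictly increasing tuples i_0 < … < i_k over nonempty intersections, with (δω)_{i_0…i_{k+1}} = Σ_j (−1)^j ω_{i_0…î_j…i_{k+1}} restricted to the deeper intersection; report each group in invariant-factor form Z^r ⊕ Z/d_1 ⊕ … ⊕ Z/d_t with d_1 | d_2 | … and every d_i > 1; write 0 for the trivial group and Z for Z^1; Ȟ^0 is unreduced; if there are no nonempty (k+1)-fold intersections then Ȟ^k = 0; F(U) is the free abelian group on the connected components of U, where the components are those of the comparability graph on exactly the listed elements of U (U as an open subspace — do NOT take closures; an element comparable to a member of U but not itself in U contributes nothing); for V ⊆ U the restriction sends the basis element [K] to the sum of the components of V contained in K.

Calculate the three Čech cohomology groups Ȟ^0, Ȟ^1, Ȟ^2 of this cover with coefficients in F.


Ȟ^0 ≅ Z^2, Ȟ^1 ≅ 0 and Ȟ^2 ≅ 0

nerve simplices:
  U1={{s},{p,s},{s,t},{p,s,t}} U2={{r},{s},{p,s},{r,u},{r,v},{s,t},{p,s,t},{r,u,v}} U3={{r},{r,u},{r,v},{r,u,v}} U4={{t},{u},{p,t},{r,u},{s,t},{t,u},{t,v},{u,v},{p,s,t},{r,u,v},{t,u,v}} U5={{p},{q},{v},{p,s},{p,t},{r,v},{t,v},{u,v},{p,s,t},{r,u,v},{t,u,v}}
  U12={{s},{p,s},{s,t},{p,s,t}} U14={{s,t},{p,s,t}} U15={{p,s},{p,s,t}} U23={{r},{r,u},{r,v},{r,u,v}} U24={{r,u},{s,t},{p,s,t},{r,u,v}} U25={{p,s},{r,v},{p,s,t},{r,u,v}} U34={{r,u},{r,u,v}} U35={{r,v},{r,u,v}} U45={{p,t},{t,v},{u,v},{p,s,t},{r,u,v},{t,u,v}}
  U124={{s,t},{p,s,t}} U125={{p,s},{p,s,t}} U145={{p,s,t}} U234={{r,u},{r,u,v}} U235={{r,v},{r,u,v}} U245={{p,s,t},{r,u,v}} U345={{r,u,v}}
  U1245={{p,s,t}} U2345={{r,u,v}}
components per intersection:
  U1: {{s},{p,s},{s,t},{p,s,t}}
  U2: {{r},{r,u},{r,v},{r,u,v}} {{s},{p,s},{s,t},{p,s,t}}
  U3: {{r},{r,u},{r,v},{r,u,v}}
  U4: {{t},{u},{p,t},{r,u},{s,t},{t,u},{t,v},{u,v},{p,s,t},{r,u,v},{t,u,v}}
  U5: {{p},{p,s},{p,t},{p,s,t}} {{q}} {{v},{r,v},{t,v},{u,v},{r,u,v},{t,u,v}}
  U12: {{s},{p,s},{s,t},{p,s,t}}
  U14: {{s,t},{p,s,t}}
  U15: {{p,s},{p,s,t}}
  U23: {{r},{r,u},{r,v},{r,u,v}}
  U24: {{r,u},{r,u,v}} {{s,t},{p,s,t}}
  U25: {{p,s},{p,s,t}} {{r,v},{r,u,v}}
  U34: {{r,u},{r,u,v}}
  U35: {{r,v},{r,u,v}}
  U45: {{p,t},{p,s,t}} {{t,v},{u,v},{r,u,v},{t,u,v}}
  U124: {{s,t},{p,s,t}}
  U125: {{p,s},{p,s,t}}
  U145: {{p,s,t}}
  U234: {{r,u},{r,u,v}}
  U235: {{r,v},{r,u,v}}
  U245: {{p,s,t}} {{r,u,v}}
  U345: {{r,u,v}}
  U1245: {{p,s,t}}
  U2345: {{r,u,v}}
C dims 8,12,8,2; δ0: rk 6, SNF 1^6; δ1: rk 6, SNF 1^6; δ2: rk 2, SNF 1^2
degree 0: 8−6−0 = 2 → Ȟ^0 ≅ Z^2
degree 1: 12−6−6 = 0 → Ȟ^1 ≅ 0
degree 2: 8−2−6 = 0 → Ȟ^2 ≅ 0


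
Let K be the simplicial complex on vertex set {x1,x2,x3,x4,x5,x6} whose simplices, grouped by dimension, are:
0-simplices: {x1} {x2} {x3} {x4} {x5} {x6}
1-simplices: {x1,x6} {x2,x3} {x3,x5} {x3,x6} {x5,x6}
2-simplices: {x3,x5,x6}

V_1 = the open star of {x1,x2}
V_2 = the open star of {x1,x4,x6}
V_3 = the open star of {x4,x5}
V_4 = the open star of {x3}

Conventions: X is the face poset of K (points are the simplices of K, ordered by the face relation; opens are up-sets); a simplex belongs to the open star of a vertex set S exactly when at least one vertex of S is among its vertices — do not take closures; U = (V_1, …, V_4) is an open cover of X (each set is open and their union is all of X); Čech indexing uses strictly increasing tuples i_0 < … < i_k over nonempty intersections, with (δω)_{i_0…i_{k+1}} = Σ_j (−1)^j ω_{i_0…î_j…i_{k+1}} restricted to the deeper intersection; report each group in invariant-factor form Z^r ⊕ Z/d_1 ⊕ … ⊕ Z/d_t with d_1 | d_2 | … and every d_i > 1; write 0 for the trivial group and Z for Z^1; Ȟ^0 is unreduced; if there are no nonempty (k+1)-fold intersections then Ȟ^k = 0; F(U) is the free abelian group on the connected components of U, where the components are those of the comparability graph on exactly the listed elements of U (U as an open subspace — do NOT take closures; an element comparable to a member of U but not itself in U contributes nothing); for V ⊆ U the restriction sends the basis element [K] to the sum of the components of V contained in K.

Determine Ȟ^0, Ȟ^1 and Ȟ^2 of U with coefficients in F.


nonempty intersections:
  V1={{x1},{x2},{x1,x6},{x2,x3}} V2={{x1},{x4},{x6},{x1,x6},{x3,x6},{x5,x6},{x3,x5,x6}} V3={{x4},{x5},{x3,x5},{x5,x6},{x3,x5,x6}} V4={{x3},{x2,x3},{x3,x5},{x3,x6},{x3,x5,x6}}
  V12={{x1},{x1,x6}} V14={{x2,x3}} V23={{x4},{x5,x6},{x3,x5,x6}} V24={{x3,x6},{x3,x5,x6}} V34={{x3,x5},{x3,x5,x6}}
  V234={{x3,x5,x6}}
components per intersection:
  V1: {{x1},{x1,x6}} {{x2},{x2,x3}}
  V2: {{x1},{x6},{x1,x6},{x3,x6},{x5,x6},{x3,x5,x6}} {{x4}}
  V3: {{x4}} {{x5},{x3,x5},{x5,x6},{x3,x5,x6}}
  V4: {{x3},{x2,x3},{x3,x5},{x3,x6},{x3,x5,x6}}
  V12: {{x1},{x1,x6}}
  V14: {{x2,x3}}
  V23: {{x4}} {{x5,x6},{x3,x5,x6}}
  V24: {{x3,x6},{x3,x5,x6}}
  V34: {{x3,x5},{x3,x5,x6}}
  V234: {{x3,x5,x6}}
C dims 7,6,1; δ0: rk 5, SNF 1^5; δ1: rk 1, SNF 1^1
Ȟ^0: (7−5)−0=2 ⇒ Z^2
Ȟ^1: (6−1)−5=0 ⇒ 0
Ȟ^2: (1−0)−1=0 ⇒ 0

Ȟ^0 ≅ Z^2; Ȟ^1 ≅ 0; Ȟ^2 ≅ 0


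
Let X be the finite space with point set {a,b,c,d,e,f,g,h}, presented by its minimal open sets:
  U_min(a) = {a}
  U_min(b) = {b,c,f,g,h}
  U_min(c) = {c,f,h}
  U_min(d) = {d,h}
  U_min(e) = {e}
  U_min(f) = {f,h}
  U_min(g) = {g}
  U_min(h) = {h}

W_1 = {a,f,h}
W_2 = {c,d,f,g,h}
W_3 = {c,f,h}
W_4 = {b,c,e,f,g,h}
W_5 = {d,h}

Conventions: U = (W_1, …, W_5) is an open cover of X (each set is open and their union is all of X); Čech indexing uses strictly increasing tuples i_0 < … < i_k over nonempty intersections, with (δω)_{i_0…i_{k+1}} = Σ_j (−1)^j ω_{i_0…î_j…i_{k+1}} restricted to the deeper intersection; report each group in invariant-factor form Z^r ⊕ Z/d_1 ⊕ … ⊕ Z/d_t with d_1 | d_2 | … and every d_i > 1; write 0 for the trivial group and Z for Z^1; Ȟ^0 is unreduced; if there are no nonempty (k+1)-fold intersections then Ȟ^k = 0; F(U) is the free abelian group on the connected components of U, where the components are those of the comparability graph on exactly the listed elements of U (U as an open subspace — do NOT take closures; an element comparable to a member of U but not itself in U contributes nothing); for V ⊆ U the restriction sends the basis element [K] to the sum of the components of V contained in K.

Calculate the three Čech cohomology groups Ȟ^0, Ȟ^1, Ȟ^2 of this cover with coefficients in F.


Ȟ^0 ≅ Z^3, Ȟ^1 ≅ 0 and Ȟ^2 ≅ 0

nonempty intersections:
  W12={f,h} W13={f,h} W14={f,h} W15={h} W23={c,f,h} W24={c,f,g,h} W25={d,h} W34={c,f,h} W35={h} W45={h}
  W123={f,h} W124={f,h} W125={h} W134={f,h} W135={h} W145={h} W234={c,f,h} W235={h} W245={h} W345={h}
  W1234={f,h} W1235={h} W1245={h} W1345={h} W2345={h}
  W12345={h}
components per intersection:
  W1: {a} {f,h}
  W2: {c,d,f,h} {g}
  W3: {c,f,h}
  W4: {b,c,f,g,h} {e}
  W5: {d,h}
  W12: {f,h}
  W13: {f,h}
  W14: {f,h}
  W15: {h}
  W23: {c,f,h}
  W24: {c,f,h} {g}
  W25: {d,h}
  W34: {c,f,h}
  W35: {h}
  W45: {h}
  W123: {f,h}
  W124: {f,h}
  W125: {h}
  W134: {f,h}
  W135: {h}
  W145: {h}
  W234: {c,f,h}
  W235: {h}
  W245: {h}
  W345: {h}
  W1234: {f,h}
  W1235: {h}
  W1245: {h}
  W1345: {h}
  W2345: {h}
  W12345: {h}
C dims 8,11,10,5; δ0: rk 5, SNF 1^5; δ1: rk 6, SNF 1^6; δ2: rk 4, SNF 1^4
Ȟ^0: (8−5)−0=3 ⇒ Z^3
Ȟ^1: (11−6)−5=0 ⇒ 0
Ȟ^2: (10−4)−6=0 ⇒ 0


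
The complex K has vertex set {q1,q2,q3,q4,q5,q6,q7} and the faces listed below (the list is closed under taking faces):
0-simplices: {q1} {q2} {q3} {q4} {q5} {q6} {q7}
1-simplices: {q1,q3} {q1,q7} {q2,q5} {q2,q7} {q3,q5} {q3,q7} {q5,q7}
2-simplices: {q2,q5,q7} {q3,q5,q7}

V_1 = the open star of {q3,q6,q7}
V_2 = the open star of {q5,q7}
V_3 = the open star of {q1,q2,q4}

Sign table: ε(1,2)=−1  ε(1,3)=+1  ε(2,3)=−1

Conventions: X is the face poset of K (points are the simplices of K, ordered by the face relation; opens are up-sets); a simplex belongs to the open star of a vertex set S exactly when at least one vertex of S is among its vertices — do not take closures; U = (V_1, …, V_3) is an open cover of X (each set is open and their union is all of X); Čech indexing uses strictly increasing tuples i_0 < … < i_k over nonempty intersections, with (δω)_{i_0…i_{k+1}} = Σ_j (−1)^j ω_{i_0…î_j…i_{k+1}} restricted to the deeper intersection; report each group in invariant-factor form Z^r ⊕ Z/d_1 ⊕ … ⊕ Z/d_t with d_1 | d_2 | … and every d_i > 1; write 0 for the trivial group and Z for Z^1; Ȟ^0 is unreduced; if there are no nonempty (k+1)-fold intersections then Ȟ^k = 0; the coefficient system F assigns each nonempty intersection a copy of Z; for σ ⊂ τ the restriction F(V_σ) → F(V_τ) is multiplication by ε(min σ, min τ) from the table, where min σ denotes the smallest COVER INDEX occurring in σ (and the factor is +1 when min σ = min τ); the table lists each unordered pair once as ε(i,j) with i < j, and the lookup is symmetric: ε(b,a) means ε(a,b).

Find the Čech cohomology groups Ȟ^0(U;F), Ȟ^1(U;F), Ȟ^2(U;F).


Ȟ^0 ≅ Z,  Ȟ^1 ≅ 0,  Ȟ^2 ≅ 0

nerve of the cover:
  V1={{q3},{q6},{q7},{q1,q3},{q1,q7},{q2,q7},{q3,q5},{q3,q7},{q5,q7},{q2,q5,q7},{q3,q5,q7}} V2={{q5},{q7},{q1,q7},{q2,q5},{q2,q7},{q3,q5},{q3,q7},{q5,q7},{q2,q5,q7},{q3,q5,q7}} V3={{q1},{q2},{q4},{q1,q3},{q1,q7},{q2,q5},{q2,q7},{q2,q5,q7}}
  V12={{q7},{q1,q7},{q2,q7},{q3,q5},{q3,q7},{q5,q7},{q2,q5,q7},{q3,q5,q7}} V13={{q1,q3},{q1,q7},{q2,q7},{q2,q5,q7}} V23={{q1,q7},{q2,q5},{q2,q7},{q2,q5,q7}}
  V123={{q1,q7},{q2,q7},{q2,q5,q7}}
C dims 3,3,1; δ0: rk 2, SNF 1^2; δ1: rk 1, SNF 1^1
Ȟ^0 = (3 − 2) − 0 = 1, so Ȟ^0 ≅ Z
Ȟ^1 = (3 − 1) − 2 = 0, so Ȟ^1 ≅ 0
Ȟ^2 = (1 − 0) − 1 = 0, so Ȟ^2 ≅ 0


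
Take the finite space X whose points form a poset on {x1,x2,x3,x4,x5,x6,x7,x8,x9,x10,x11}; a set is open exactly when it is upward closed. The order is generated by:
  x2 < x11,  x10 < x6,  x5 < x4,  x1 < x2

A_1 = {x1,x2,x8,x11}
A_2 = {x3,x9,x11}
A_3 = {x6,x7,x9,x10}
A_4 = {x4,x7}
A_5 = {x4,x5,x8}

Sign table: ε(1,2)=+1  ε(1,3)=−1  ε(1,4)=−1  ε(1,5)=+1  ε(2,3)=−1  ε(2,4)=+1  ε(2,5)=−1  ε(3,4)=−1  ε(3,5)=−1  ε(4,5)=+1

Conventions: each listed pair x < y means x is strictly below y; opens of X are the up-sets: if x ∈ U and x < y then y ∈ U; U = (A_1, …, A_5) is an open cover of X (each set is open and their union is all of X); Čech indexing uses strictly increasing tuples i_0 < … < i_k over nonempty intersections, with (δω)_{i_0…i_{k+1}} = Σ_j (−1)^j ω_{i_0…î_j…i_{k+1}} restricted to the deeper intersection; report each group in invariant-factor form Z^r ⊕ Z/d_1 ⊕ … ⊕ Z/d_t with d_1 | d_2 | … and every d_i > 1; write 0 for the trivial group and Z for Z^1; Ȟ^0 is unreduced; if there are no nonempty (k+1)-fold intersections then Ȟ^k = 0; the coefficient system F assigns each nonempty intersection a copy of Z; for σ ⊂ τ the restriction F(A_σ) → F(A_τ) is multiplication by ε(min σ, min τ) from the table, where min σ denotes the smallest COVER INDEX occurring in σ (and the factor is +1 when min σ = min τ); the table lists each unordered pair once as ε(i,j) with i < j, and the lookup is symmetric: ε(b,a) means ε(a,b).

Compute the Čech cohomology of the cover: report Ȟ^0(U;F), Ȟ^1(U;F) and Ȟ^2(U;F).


Ȟ^0(U;F) ≅ Z, Ȟ^1(U;F) ≅ Z, Ȟ^2(U;F) ≅ 0

cover nerve:
  A12={x11} A15={x8} A23={x9} A34={x7} A45={x4}
C dims 5,5; δ0: rk 4, SNF 1^4
Ȟ^0: (5−4)−0=1 ⇒ Z
Ȟ^1: (5−0)−4=1 ⇒ Z
Ȟ^2: (0−0)−0=0 ⇒ 0


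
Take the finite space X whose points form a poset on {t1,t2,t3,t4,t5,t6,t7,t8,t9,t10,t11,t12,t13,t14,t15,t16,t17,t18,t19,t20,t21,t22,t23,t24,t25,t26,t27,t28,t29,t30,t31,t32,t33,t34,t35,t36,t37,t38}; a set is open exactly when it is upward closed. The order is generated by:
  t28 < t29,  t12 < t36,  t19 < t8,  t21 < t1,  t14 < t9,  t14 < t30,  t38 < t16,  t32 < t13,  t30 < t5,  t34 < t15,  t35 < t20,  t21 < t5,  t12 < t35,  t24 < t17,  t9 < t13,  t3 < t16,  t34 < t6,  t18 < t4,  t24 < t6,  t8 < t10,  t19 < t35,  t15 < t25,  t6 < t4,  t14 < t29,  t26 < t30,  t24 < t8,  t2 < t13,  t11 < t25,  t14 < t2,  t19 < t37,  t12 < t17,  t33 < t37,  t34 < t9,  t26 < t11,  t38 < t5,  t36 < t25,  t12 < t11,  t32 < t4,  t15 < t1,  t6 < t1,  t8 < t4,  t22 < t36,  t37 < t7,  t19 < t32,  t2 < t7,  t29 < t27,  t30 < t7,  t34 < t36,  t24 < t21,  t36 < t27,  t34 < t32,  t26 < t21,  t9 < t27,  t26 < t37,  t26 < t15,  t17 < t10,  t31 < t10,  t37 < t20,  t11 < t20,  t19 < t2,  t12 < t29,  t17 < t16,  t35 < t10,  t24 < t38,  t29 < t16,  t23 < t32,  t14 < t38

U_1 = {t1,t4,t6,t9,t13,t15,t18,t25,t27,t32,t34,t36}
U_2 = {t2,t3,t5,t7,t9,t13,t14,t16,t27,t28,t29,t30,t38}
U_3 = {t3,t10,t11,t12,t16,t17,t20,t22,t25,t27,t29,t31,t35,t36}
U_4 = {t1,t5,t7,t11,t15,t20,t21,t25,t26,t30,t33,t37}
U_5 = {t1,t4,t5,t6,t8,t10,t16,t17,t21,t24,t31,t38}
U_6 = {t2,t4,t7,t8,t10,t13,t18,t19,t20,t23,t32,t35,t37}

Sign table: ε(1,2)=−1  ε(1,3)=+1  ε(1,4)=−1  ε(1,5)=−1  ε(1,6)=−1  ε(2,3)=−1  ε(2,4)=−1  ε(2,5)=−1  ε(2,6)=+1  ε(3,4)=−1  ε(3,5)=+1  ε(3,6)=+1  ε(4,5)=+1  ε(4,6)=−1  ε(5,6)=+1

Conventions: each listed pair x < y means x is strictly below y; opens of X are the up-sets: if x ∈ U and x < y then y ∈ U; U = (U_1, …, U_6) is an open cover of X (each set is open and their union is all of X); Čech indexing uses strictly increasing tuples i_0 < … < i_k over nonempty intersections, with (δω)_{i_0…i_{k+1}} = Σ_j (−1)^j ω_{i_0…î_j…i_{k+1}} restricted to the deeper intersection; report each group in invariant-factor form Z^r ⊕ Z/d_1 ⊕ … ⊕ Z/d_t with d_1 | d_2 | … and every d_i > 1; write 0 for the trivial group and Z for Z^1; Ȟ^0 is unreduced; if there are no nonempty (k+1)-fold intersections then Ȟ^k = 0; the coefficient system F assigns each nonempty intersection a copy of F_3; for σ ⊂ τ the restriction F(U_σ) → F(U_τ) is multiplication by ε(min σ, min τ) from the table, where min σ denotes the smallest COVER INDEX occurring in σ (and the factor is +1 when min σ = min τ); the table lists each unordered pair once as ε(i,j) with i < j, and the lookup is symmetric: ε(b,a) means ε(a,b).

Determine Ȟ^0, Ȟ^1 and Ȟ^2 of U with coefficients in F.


nerve of the cover:
  U12={t9,t13,t27} U13={t25,t27,t36} U14={t1,t15,t25} U15={t1,t4,t6} U16={t4,t13,t18,t32} U23={t3,t16,t27,t29} U24={t5,t7,t30} U25={t5,t16,t38} U26={t2,t7,t13} U34={t11,t20,t25} U35={t10,t16,t17,t31} U36={t10,t20,t35} U45={t1,t5,t21} U46={t7,t20,t37} U56={t4,t8,t10}
  U123={t27} U126={t13} U134={t25} U145={t1} U156={t4} U235={t16} U245={t5} U246={t7} U346={t20} U356={t10}
C dims 6,15,10; δ0: rk_F3 6; δ1: rk_F3 9
Ȟ^0 = (6 − 6) − 0 = 0, so Ȟ^0 ≅ 0
Ȟ^1 = (15 − 9) − 6 = 0, so Ȟ^1 ≅ 0
Ȟ^2 = (10 − 0) − 9 = 1, so Ȟ^2 ≅ Z/3

Ȟ^0 ≅ 0,  Ȟ^1 ≅ 0,  Ȟ^2 ≅ Z/3


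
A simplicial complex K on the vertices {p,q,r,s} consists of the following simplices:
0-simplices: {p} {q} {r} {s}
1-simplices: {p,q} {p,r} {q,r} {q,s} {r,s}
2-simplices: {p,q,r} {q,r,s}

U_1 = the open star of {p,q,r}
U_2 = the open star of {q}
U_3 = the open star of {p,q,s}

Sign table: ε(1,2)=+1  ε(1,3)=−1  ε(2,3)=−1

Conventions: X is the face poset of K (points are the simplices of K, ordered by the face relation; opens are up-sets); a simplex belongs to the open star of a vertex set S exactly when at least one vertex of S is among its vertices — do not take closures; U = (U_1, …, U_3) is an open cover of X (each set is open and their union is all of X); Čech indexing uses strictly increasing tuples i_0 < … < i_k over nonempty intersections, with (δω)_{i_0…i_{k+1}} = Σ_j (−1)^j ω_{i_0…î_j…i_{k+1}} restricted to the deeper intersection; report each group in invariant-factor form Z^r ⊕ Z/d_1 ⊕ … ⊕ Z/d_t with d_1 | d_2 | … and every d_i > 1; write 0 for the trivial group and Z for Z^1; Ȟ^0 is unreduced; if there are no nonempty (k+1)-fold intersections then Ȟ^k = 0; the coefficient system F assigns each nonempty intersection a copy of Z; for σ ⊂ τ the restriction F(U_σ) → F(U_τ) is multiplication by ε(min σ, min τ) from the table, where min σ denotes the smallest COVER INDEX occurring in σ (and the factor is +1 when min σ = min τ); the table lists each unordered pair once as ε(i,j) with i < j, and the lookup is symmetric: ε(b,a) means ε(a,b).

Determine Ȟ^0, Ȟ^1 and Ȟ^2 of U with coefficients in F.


Ȟ^0(U;F) ≅ Z; Ȟ^1(U;F) ≅ 0; Ȟ^2(U;F) ≅ 0

nonempty intersections:
  U1={{p},{q},{r},{p,q},{p,r},{q,r},{q,s},{r,s},{p,q,r},{q,r,s}} U2={{q},{p,q},{q,r},{q,s},{p,q,r},{q,r,s}} U3={{p},{q},{s},{p,q},{p,r},{q,r},{q,s},{r,s},{p,q,r},{q,r,s}}
  U12={{q},{p,q},{q,r},{q,s},{p,q,r},{q,r,s}} U13={{p},{q},{p,q},{p,r},{q,r},{q,s},{r,s},{p,q,r},{q,r,s}} U23={{q},{p,q},{q,r},{q,s},{p,q,r},{q,r,s}}
  U123={{q},{p,q},{q,r},{q,s},{p,q,r},{q,r,s}}
C dims 3,3,1; δ0: rk 2, SNF 1^2; δ1: rk 1, SNF 1^1
Ȟ^0: (3−2)−0=1 ⇒ Z
Ȟ^1: (3−1)−2=0 ⇒ 0
Ȟ^2: (1−0)−1=0 ⇒ 0
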